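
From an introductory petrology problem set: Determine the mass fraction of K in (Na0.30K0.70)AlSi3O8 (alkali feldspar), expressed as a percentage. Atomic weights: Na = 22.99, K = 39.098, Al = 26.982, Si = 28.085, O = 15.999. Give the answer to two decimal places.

10.01 weight percent

Formula mass = 0.30·22.99 + 0.70·39.098 + 1·26.982 + 3·28.085 + 8·15.999 = 273.495 g/mol, of which 27.369 g is K.
So K makes up 27.369/273.495 = 0.1001 of the mass, i.e. 10.01%.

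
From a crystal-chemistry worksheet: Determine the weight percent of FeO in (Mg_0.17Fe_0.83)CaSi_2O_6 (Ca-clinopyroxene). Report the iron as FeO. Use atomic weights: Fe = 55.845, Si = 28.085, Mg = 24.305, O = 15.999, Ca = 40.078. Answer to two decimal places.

M((Mg_0.17Fe_0.83)CaSi_2O_6) = 242.725 g/mol; M(FeO) = 71.844 g/mol.
Moles FeO per formula unit = 0.83 Fe ÷ 1 = 0.8300.
FeO fraction = (0.8300 × 71.844) / 242.725 = 59.631/242.725 = 0.2457.

24.57 wt%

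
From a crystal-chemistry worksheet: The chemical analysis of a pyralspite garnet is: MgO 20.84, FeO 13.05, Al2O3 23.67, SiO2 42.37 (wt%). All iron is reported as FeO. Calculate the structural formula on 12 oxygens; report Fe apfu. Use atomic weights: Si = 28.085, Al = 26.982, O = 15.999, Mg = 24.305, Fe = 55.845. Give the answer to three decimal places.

0.777 Fe apfu

MgO: 20.84/40.304 = 0.51707 mol → 0.51707 mol Mg, 0.51707 mol O.
FeO: 13.05/71.844 = 0.18164 mol → 0.18164 mol Fe, 0.18164 mol O.
Al2O3: 23.67/101.961 = 0.23215 mol → 0.46430 mol Al, 0.69645 mol O.
SiO2: 42.37/60.083 = 0.70519 mol → 0.70519 mol Si, 1.41038 mol O.
Total oxygen = 2.80554 mol. Normalization factor = 12/2.80554 = 4.27725.
Fe per 12 O = 0.18164 × 4.27725 = 0.777.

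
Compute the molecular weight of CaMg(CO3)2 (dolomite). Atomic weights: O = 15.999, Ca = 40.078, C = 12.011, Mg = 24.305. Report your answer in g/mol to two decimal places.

Ca: 1 × 40.078 = 40.0780
Mg: 1 × 24.305 = 24.3050
C: 2 × 12.011 = 24.0220
O: 6 × 15.999 = 95.9940
Summing the contributions gives the formula mass.

184.40 g/mol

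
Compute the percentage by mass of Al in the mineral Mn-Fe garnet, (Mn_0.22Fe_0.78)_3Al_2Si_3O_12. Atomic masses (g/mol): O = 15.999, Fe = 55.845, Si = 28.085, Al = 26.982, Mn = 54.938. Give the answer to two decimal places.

10.85 mass %

Formula mass = 0.66*54.938 + 2.34*55.845 + 2*26.982 + 3*28.085 + 12*15.999 = 497.143 g/mol, of which 53.964 g is Al.
So Al makes up 53.964/497.143 = 0.1085 of the mass, i.e. 10.85%.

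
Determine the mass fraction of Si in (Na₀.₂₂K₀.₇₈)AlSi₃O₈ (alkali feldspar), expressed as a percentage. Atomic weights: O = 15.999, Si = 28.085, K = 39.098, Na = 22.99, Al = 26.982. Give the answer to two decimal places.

Formula mass = 0.22×22.99 + 0.78×39.098 + 1×26.982 + 3×28.085 + 8×15.999 = 274.783 g/mol, of which 84.255 g is Si.
So Si makes up 84.255/274.783 = 0.3066 of the mass, i.e. 30.66%.

30.66 weight percent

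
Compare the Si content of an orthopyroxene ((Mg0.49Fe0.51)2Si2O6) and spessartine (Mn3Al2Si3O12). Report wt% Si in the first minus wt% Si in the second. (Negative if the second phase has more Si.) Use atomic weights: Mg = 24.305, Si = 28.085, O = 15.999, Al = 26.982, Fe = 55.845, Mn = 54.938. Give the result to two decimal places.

Si in (Mg0.49Fe0.51)2Si2O6: molar mass 232.945 g/mol; 2×28.085 = 56.170 g → 24.11 wt%.
Si in Mn3Al2Si3O12: molar mass 495.021 g/mol; 3×28.085 = 84.255 g → 17.02 wt%.
Difference = 24.11 − 17.02 = 7.09 percentage points.

7.09 percentage points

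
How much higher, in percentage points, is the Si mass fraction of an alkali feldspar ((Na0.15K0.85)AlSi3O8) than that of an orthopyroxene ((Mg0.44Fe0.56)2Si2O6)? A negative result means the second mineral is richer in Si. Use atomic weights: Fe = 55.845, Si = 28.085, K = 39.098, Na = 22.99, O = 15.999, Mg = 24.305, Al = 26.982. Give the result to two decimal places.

6.75 percentage points

First mineral: 84.255 g Si in 275.911 g formula = 30.54 wt% Si.
Second mineral: 56.170 g Si in 236.099 g formula = 23.79 wt% Si.
30.54% − 23.79% gives a difference of 6.75 percentage points.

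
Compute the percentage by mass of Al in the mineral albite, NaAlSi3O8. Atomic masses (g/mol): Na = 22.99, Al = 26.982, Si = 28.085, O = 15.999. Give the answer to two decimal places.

M(NaAlSi3O8) = 262.219 g/mol.
Al contributes 1 × 26.982 = 26.982 g per mole.
26.982/262.219 = 0.1029 → 10.29%.

10.29 mass %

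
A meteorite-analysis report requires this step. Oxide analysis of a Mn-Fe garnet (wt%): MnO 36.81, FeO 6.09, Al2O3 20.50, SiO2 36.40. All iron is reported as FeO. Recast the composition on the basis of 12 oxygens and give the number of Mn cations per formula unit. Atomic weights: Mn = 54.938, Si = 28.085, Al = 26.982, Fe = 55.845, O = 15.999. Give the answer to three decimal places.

2.575 Mn apfu

MnO: 36.81/70.937 = 0.51891 mol → 0.51891 mol Mn, 0.51891 mol O.
FeO: 6.09/71.844 = 0.08477 mol → 0.08477 mol Fe, 0.08477 mol O.
Al2O3: 20.50/101.961 = 0.20106 mol → 0.40212 mol Al, 0.60318 mol O.
SiO2: 36.40/60.083 = 0.60583 mol → 0.60583 mol Si, 1.21166 mol O.
Total oxygen = 2.41852 mol. Normalization factor = 12/2.41852 = 4.96171.
Mn per 12 O = 0.51891 × 4.96171 = 2.575.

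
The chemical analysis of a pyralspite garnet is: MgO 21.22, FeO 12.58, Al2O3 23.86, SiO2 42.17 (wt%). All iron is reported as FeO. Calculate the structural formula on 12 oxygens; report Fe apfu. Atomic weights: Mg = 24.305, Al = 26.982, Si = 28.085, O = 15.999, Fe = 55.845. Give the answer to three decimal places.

MgO: 21.22/40.304 = 0.52650 mol → 0.52650 mol Mg, 0.52650 mol O.
FeO: 12.58/71.844 = 0.17510 mol → 0.17510 mol Fe, 0.17510 mol O.
Al2O3: 23.86/101.961 = 0.23401 mol → 0.46802 mol Al, 0.70203 mol O.
SiO2: 42.17/60.083 = 0.70186 mol → 0.70186 mol Si, 1.40372 mol O.
Total oxygen = 2.80735 mol. Normalization factor = 12/2.80735 = 4.27449.
Fe per 12 O = 0.17510 × 4.27449 = 0.748.

0.748 Fe apfu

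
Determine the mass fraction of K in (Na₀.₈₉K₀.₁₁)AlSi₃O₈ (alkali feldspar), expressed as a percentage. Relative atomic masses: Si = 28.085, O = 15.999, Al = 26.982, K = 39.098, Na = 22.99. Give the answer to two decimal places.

1.63 mass %

Molar mass of (Na₀.₈₉K₀.₁₁)AlSi₃O₈: 0.89*22.99 + 0.11*39.098 + 1*26.982 + 3*28.085 + 8*15.999 = 263.991 g/mol.
Mass of K per formula unit: 0.11 × 39.098 = 4.301 g.
Weight fraction K = 4.301 / 263.991 = 0.0163.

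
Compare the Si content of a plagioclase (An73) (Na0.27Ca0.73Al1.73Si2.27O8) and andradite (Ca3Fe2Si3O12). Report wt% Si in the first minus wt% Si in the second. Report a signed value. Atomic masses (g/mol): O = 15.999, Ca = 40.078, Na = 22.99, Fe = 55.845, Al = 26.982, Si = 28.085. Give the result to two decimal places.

6.70 percentage points

Si in Na0.27Ca0.73Al1.73Si2.27O8: molar mass 273.888 g/mol; 2.27×28.085 = 63.753 g → 23.28 wt%.
Si in Ca3Fe2Si3O12: molar mass 508.167 g/mol; 3×28.085 = 84.255 g → 16.58 wt%.
Difference = 23.28 − 16.58 = 6.70 percentage points.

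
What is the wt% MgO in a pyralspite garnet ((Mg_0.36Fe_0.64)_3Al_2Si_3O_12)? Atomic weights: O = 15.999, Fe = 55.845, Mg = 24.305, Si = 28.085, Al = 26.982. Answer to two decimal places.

Molar mass of (Mg_0.36Fe_0.64)_3Al_2Si_3O_12 = 1.08·24.305 + 1.92·55.845 + 2·26.982 + 3·28.085 + 12·15.999 = 463.679 g/mol.
Each formula unit contains 1.08 Mg, equivalent to 1.08/1 = 1.0800 mol MgO.
M(MgO) = 1×24.305 + 1×15.999 = 40.304 g/mol.
Mass of MgO per formula unit = 1.0800 × 40.304 = 43.528 g.
MgO wt% = 43.528 / 463.679 × 100 = 9.39%.

9.39 wt%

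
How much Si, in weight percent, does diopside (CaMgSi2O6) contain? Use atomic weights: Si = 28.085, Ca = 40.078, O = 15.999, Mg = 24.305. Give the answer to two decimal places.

Molar mass of CaMgSi2O6: 1*40.078 + 1*24.305 + 2*28.085 + 6*15.999 = 216.547 g/mol.
Mass of Si per formula unit: 2 × 28.085 = 56.170 g.
Weight fraction Si = 56.170 / 216.547 = 0.2594.

25.94 weight percent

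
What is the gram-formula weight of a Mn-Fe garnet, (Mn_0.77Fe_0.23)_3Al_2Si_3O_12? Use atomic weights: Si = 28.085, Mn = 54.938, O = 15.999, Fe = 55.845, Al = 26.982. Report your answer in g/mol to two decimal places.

The formula mass is the sum 2.31*54.938 + 0.69*55.845 + 2*26.982 + 3*28.085 + 12*15.999.

495.65 g/mol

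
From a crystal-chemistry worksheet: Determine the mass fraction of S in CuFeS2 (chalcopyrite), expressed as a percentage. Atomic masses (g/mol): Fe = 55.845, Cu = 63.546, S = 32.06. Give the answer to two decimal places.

Formula mass = 1·63.546 + 1·55.845 + 2·32.06 = 183.511 g/mol, of which 64.120 g is S.
So S makes up 64.120/183.511 = 0.3494 of the mass, i.e. 34.94%.

34.94 wt%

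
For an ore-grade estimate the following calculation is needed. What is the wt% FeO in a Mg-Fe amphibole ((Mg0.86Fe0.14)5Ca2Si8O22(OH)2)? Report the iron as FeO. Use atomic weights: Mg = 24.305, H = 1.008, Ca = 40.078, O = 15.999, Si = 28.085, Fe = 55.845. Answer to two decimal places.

M((Mg0.86Fe0.14)5Ca2Si8O22(OH)2) = 834.431 g/mol; M(FeO) = 71.844 g/mol.
Moles FeO per formula unit = 0.70 Fe ÷ 1 = 0.7000.
FeO fraction = (0.7000 × 71.844) / 834.431 = 50.291/834.431 = 0.0603.

6.03 wt%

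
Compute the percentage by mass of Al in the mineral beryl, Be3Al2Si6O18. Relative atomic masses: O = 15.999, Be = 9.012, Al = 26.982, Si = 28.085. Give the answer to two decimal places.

Molar mass of Be3Al2Si6O18: 3×9.012 + 2×26.982 + 6×28.085 + 18×15.999 = 537.492 g/mol.
Mass of Al per formula unit: 2 × 26.982 = 53.964 g.
Weight fraction Al = 53.964 / 537.492 = 0.1004.

10.04 mass %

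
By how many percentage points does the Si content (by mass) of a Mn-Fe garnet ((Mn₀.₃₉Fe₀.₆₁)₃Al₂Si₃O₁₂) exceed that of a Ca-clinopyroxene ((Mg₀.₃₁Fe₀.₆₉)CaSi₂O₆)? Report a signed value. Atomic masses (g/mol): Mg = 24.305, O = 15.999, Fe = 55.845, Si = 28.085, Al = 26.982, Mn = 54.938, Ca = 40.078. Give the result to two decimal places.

-6.61 percentage points

First mineral: 84.255 g Si in 496.681 g formula = 16.96 wt% Si.
Second mineral: 56.170 g Si in 238.310 g formula = 23.57 wt% Si.
16.96% − 23.57% gives a difference of -6.61 percentage points.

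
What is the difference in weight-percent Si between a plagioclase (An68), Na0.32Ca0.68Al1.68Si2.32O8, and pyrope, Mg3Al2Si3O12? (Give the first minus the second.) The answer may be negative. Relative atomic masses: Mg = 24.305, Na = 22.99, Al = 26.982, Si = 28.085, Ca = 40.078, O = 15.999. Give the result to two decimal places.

First mineral: 65.157 g Si in 273.089 g formula = 23.86 wt% Si.
Second mineral: 84.255 g Si in 403.122 g formula = 20.90 wt% Si.
23.86% − 20.90% gives a difference of 2.96 percentage points.

2.96 percentage points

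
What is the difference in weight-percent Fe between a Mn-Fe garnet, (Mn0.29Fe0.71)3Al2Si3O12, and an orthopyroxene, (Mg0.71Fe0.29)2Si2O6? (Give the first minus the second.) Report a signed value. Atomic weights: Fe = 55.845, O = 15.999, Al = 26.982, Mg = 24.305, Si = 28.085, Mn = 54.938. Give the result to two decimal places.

M((Mn0.29Fe0.71)3Al2Si3O12) = 496.953 g/mol, so wt% Fe = 118.950/496.953 × 100 = 23.94%.
M((Mg0.71Fe0.29)2Si2O6) = 219.067 g/mol, so wt% Fe = 32.390/219.067 × 100 = 14.79%.
23.94 − 14.79 = 9.15 pp.

9.15 percentage points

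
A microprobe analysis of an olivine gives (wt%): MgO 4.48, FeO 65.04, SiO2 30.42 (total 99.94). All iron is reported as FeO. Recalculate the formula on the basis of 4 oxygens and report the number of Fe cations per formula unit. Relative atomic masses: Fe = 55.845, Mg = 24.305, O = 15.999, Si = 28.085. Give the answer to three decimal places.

1.785 Fe apfu

MgO: 4.48/40.304 = 0.11116 mol → 0.11116 mol Mg, 0.11116 mol O.
FeO: 65.04/71.844 = 0.90529 mol → 0.90529 mol Fe, 0.90529 mol O.
SiO2: 30.42/60.083 = 0.50630 mol → 0.50630 mol Si, 1.01260 mol O.
Total oxygen = 2.02905 mol. Normalization factor = 4/2.02905 = 1.97137.
Fe per 4 O = 0.90529 × 1.97137 = 1.785.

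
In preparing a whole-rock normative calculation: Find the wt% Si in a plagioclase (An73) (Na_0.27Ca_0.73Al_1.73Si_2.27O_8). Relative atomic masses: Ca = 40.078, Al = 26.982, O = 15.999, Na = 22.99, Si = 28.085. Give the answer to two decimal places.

23.28 mass %

Formula mass = 0.27*22.99 + 0.73*40.078 + 1.73*26.982 + 2.27*28.085 + 8*15.999 = 273.888 g/mol, of which 63.753 g is Si.
So Si makes up 63.753/273.888 = 0.2328 of the mass, i.e. 23.28%.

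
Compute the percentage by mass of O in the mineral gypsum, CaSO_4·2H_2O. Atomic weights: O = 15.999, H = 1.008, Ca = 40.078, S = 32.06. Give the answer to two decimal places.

55.76 mass %

M(CaSO_4·2H_2O) = 172.164 g/mol.
O contributes 6 × 15.999 = 95.994 g per mole.
95.994/172.164 = 0.5576 → 55.76%.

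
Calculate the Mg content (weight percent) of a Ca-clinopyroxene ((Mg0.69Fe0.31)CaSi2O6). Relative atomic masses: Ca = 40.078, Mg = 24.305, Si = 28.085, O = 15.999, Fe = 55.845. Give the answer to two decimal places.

M((Mg0.69Fe0.31)CaSi2O6) = 226.324 g/mol.
Mg contributes 0.69 × 24.305 = 16.770 g per mole.
16.770/226.324 = 0.0741 → 7.41%.

7.41 weight percent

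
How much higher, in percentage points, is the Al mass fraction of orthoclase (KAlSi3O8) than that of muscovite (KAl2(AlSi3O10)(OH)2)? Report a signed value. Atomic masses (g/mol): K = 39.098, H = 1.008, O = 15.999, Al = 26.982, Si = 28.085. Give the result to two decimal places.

Al in KAlSi3O8: molar mass 278.327 g/mol; 1×26.982 = 26.982 g → 9.69 wt%.
Al in KAl2(AlSi3O10)(OH)2: molar mass 398.303 g/mol; 3×26.982 = 80.946 g → 20.32 wt%.
Difference = 9.69 − 20.32 = -10.63 percentage points.

-10.63 percentage points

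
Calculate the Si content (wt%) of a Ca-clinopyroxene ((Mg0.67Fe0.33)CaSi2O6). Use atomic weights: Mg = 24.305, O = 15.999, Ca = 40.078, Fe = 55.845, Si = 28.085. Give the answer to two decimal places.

24.75 wt%

Formula mass = 0.67*24.305 + 0.33*55.845 + 1*40.078 + 2*28.085 + 6*15.999 = 226.955 g/mol, of which 56.170 g is Si.
So Si makes up 56.170/226.955 = 0.2475 of the mass, i.e. 24.75%.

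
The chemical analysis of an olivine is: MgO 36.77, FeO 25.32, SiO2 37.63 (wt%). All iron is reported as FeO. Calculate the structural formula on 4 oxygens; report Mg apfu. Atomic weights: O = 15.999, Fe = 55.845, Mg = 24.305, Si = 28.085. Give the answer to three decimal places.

36.77 wt% MgO ÷ 40.304 g/mol = 0.91232 mol, giving 0.91232 Mg and 0.91232 O.
25.32 wt% FeO ÷ 71.844 g/mol = 0.35243 mol, giving 0.35243 Fe and 0.35243 O.
37.63 wt% SiO2 ÷ 60.083 g/mol = 0.62630 mol, giving 0.62630 Si and 1.25260 O.
Oxygen sums to 2.51735; scaling by 4/2.51735 = 1.58897 puts the formula on 4 O.
Mg: 0.91232 × 1.58897 = 1.450 atoms per formula unit.

1.450 Mg apfu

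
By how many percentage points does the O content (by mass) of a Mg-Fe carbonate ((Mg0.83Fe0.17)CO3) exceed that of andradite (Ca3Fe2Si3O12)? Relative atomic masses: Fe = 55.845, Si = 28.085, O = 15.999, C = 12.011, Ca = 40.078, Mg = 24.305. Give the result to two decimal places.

15.74 percentage points

O in (Mg0.83Fe0.17)CO3: molar mass 89.675 g/mol; 3×15.999 = 47.997 g → 53.52 wt%.
O in Ca3Fe2Si3O12: molar mass 508.167 g/mol; 12×15.999 = 191.988 g → 37.78 wt%.
Difference = 53.52 − 37.78 = 15.74 percentage points.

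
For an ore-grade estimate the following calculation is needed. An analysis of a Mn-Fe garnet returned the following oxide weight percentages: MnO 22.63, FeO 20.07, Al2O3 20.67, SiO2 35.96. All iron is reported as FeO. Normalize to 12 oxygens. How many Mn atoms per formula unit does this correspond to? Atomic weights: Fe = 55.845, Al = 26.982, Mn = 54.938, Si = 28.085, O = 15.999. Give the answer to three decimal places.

1.593 Mn apfu

MnO (M=70.937): mol = 0.31902; Mn = 0.31902, O = 0.31902.
FeO (M=71.844): mol = 0.27936; Fe = 0.27936, O = 0.27936.
Al2O3 (M=101.961): mol = 0.20272; Al = 0.40544, O = 0.60816.
SiO2 (M=60.083): mol = 0.59851; Si = 0.59851, O = 1.19702.
ΣO = 2.40356; factor = 12/ΣO = 4.99259.
Mn apfu = 0.31902 × 4.99259 = 1.593.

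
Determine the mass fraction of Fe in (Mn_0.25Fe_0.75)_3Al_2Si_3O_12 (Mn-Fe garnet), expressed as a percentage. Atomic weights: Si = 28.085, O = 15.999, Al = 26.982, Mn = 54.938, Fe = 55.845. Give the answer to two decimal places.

25.28 weight percent

Formula mass = 0.75×54.938 + 2.25×55.845 + 2×26.982 + 3×28.085 + 12×15.999 = 497.062 g/mol, of which 125.651 g is Fe.
So Fe makes up 125.651/497.062 = 0.2528 of the mass, i.e. 25.28%.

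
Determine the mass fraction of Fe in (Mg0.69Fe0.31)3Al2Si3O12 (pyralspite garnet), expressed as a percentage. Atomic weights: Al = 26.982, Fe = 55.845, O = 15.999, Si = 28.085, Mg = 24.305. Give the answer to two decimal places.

12.01 wt%

M((Mg0.69Fe0.31)3Al2Si3O12) = 432.454 g/mol.
Fe contributes 0.93 × 55.845 = 51.936 g per mole.
51.936/432.454 = 0.1201 → 12.01%.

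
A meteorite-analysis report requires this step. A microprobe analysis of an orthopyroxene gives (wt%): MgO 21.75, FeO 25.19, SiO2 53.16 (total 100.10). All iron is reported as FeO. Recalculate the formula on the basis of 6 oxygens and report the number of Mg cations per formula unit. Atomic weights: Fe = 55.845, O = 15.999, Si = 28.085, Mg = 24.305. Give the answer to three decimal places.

MgO: 21.75/40.304 = 0.53965 mol → 0.53965 mol Mg, 0.53965 mol O.
FeO: 25.19/71.844 = 0.35062 mol → 0.35062 mol Fe, 0.35062 mol O.
SiO2: 53.16/60.083 = 0.88478 mol → 0.88478 mol Si, 1.76956 mol O.
Total oxygen = 2.65983 mol. Normalization factor = 6/2.65983 = 2.25578.
Mg per 6 O = 0.53965 × 2.25578 = 1.217.

1.217 Mg apfu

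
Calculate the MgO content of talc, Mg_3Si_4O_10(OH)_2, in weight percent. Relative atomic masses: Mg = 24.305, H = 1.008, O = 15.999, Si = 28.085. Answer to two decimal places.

Formula mass = 379.259 g/mol.
3 Mg → 3.0000 mol MgO per formula unit; M(MgO) = 40.304, so MgO mass = 120.912 g.
120.912/379.259 × 100 = 31.88 wt%.

31.88 wt%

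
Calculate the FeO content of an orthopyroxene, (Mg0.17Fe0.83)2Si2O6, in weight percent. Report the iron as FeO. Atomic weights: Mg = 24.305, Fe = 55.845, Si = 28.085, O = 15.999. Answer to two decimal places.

M((Mg0.17Fe0.83)2Si2O6) = 253.130 g/mol; M(FeO) = 71.844 g/mol.
Moles FeO per formula unit = 1.66 Fe ÷ 1 = 1.6600.
FeO fraction = (1.6600 × 71.844) / 253.130 = 119.261/253.130 = 0.4711.

47.11 wt%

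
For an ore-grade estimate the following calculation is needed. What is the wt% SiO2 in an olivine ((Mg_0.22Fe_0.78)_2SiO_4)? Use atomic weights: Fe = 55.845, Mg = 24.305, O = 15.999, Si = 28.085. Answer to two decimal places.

Formula mass = 189.893 g/mol.
1 Si → 1.0000 mol SiO2 per formula unit; M(SiO2) = 60.083, so SiO2 mass = 60.083 g.
60.083/189.893 × 100 = 31.64 wt%.

31.64 wt%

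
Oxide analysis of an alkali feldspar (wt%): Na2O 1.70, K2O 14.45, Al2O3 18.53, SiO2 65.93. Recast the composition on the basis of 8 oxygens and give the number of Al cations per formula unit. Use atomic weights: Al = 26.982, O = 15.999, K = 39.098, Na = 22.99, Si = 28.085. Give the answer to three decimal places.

Na2O (M=61.979): mol = 0.02743; Na = 0.05486, O = 0.02743.
K2O (M=94.195): mol = 0.15341; K = 0.30682, O = 0.15341.
Al2O3 (M=101.961): mol = 0.18174; Al = 0.36348, O = 0.54522.
SiO2 (M=60.083): mol = 1.09732; Si = 1.09732, O = 2.19464.
ΣO = 2.92070; factor = 8/ΣO = 2.73907.
Al apfu = 0.36348 × 2.73907 = 0.996.

0.996 Al apfu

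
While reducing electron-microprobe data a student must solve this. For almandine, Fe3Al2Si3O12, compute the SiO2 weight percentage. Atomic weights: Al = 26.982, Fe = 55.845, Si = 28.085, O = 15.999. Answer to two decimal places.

36.21 wt%

Molar mass of Fe3Al2Si3O12 = 3×55.845 + 2×26.982 + 3×28.085 + 12×15.999 = 497.742 g/mol.
Each formula unit contains 3 Si, equivalent to 3/1 = 3.0000 mol SiO2.
M(SiO2) = 1×28.085 + 2×15.999 = 60.083 g/mol.
Mass of SiO2 per formula unit = 3.0000 × 60.083 = 180.249 g.
SiO2 wt% = 180.249 / 497.742 × 100 = 36.21%.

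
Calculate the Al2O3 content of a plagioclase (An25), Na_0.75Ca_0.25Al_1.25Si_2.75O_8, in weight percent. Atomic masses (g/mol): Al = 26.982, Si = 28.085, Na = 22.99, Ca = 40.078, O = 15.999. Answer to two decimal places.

23.94 wt%

Molar mass of Na_0.75Ca_0.25Al_1.25Si_2.75O_8 = 0.75·22.99 + 0.25·40.078 + 1.25·26.982 + 2.75·28.085 + 8·15.999 = 266.215 g/mol.
Each formula unit contains 1.25 Al, equivalent to 1.25/2 = 0.6250 mol Al2O3.
M(Al2O3) = 2×26.982 + 3×15.999 = 101.961 g/mol.
Mass of Al2O3 per formula unit = 0.6250 × 101.961 = 63.726 g.
Al2O3 wt% = 63.726 / 266.215 × 100 = 23.94%.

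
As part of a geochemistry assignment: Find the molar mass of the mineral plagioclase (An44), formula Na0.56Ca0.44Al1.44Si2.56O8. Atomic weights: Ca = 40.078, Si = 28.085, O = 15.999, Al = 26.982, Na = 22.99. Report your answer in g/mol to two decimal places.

The formula mass is the sum 0.56(22.99) + 0.44(40.078) + 1.44(26.982) + 2.56(28.085) + 8(15.999).

269.25 g/mol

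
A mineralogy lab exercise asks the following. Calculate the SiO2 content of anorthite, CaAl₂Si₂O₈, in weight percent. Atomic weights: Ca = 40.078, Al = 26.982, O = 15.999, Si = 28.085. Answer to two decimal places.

M(CaAl₂Si₂O₈) = 278.204 g/mol; M(SiO2) = 60.083 g/mol.
Moles SiO2 per formula unit = 2 Si ÷ 1 = 2.0000.
SiO2 fraction = (2.0000 × 60.083) / 278.204 = 120.166/278.204 = 0.4319.

43.19 wt%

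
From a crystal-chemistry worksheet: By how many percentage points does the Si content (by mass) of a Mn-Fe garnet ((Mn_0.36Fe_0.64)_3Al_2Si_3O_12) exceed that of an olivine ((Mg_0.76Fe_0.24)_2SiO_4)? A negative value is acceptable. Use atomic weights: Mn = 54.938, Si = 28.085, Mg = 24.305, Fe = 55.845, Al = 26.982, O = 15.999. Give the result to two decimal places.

-1.06 percentage points

M((Mn_0.36Fe_0.64)_3Al_2Si_3O_12) = 496.762 g/mol, so wt% Si = 84.255/496.762 × 100 = 16.96%.
M((Mg_0.76Fe_0.24)_2SiO_4) = 155.830 g/mol, so wt% Si = 28.085/155.830 × 100 = 18.02%.
16.96 − 18.02 = -1.06 pp.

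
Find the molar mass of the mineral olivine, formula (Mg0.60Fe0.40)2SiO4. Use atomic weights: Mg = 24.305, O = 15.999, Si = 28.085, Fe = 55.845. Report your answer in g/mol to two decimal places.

165.92 g/mol

Mg: 1.20 × 24.305 = 29.1660
Fe: 0.80 × 55.845 = 44.6760
Si: 1 × 28.085 = 28.0850
O: 4 × 15.999 = 63.9960
Summing the contributions gives the formula mass.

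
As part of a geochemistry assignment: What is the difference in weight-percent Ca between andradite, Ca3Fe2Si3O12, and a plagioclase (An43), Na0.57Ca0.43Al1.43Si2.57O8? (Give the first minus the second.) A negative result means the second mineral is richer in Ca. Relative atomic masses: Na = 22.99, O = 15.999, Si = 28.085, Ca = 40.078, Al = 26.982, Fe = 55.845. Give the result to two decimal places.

17.26 percentage points

Ca in Ca3Fe2Si3O12: molar mass 508.167 g/mol; 3×40.078 = 120.234 g → 23.66 wt%.
Ca in Na0.57Ca0.43Al1.43Si2.57O8: molar mass 269.093 g/mol; 0.43×40.078 = 17.234 g → 6.40 wt%.
Difference = 23.66 − 6.40 = 17.26 percentage points.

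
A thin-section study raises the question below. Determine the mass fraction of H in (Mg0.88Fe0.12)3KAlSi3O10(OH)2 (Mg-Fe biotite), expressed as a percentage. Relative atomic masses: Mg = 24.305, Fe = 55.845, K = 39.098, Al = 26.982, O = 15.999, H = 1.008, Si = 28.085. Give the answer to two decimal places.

0.47 wt%

Formula mass = 2.64×24.305 + 0.36×55.845 + 1×39.098 + 1×26.982 + 3×28.085 + 12×15.999 + 2×1.008 = 428.608 g/mol, of which 2.016 g is H.
So H makes up 2.016/428.608 = 0.0047 of the mass, i.e. 0.47%.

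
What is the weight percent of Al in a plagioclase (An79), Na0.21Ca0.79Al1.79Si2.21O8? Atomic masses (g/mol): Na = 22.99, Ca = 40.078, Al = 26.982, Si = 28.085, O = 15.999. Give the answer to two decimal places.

17.57 mass %

Formula mass = 0.21·22.99 + 0.79·40.078 + 1.79·26.982 + 2.21·28.085 + 8·15.999 = 274.847 g/mol, of which 48.298 g is Al.
So Al makes up 48.298/274.847 = 0.1757 of the mass, i.e. 17.57%.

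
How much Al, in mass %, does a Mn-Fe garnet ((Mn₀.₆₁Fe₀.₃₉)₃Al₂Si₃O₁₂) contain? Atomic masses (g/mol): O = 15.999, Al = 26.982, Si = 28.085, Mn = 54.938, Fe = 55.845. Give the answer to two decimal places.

Formula mass = 1.83*54.938 + 1.17*55.845 + 2*26.982 + 3*28.085 + 12*15.999 = 496.082 g/mol, of which 53.964 g is Al.
So Al makes up 53.964/496.082 = 0.1088 of the mass, i.e. 10.88%.

10.88 mass %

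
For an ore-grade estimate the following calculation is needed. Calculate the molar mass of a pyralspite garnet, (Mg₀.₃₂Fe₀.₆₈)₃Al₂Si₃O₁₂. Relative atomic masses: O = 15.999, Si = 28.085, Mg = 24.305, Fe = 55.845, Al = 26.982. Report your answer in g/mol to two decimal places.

467.46 g/mol

M = 0.96*24.305 + 2.04*55.845 + 2*26.982 + 3*28.085 + 12*15.999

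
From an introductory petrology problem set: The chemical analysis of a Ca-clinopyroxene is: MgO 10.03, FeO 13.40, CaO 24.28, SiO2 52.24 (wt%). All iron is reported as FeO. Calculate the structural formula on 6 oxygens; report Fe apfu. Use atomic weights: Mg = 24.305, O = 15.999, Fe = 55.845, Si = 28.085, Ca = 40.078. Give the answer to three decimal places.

10.03 wt% MgO ÷ 40.304 g/mol = 0.24886 mol, giving 0.24886 Mg and 0.24886 O.
13.40 wt% FeO ÷ 71.844 g/mol = 0.18652 mol, giving 0.18652 Fe and 0.18652 O.
24.28 wt% CaO ÷ 56.077 g/mol = 0.43298 mol, giving 0.43298 Ca and 0.43298 O.
52.24 wt% SiO2 ÷ 60.083 g/mol = 0.86946 mol, giving 0.86946 Si and 1.73892 O.
Oxygen sums to 2.60728; scaling by 6/2.60728 = 2.30125 puts the formula on 6 O.
Fe: 0.18652 × 2.30125 = 0.429 atoms per formula unit.

0.429 Fe apfu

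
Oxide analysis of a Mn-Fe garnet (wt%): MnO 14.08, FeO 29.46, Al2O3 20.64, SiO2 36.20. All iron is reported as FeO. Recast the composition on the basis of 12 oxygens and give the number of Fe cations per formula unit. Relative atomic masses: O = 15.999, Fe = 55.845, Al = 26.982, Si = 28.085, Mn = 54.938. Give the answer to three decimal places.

MnO: 14.08/70.937 = 0.19849 mol → 0.19849 mol Mn, 0.19849 mol O.
FeO: 29.46/71.844 = 0.41006 mol → 0.41006 mol Fe, 0.41006 mol O.
Al2O3: 20.64/101.961 = 0.20243 mol → 0.40486 mol Al, 0.60729 mol O.
SiO2: 36.20/60.083 = 0.60250 mol → 0.60250 mol Si, 1.20500 mol O.
Total oxygen = 2.42084 mol. Normalization factor = 12/2.42084 = 4.95696.
Fe per 12 O = 0.41006 × 4.95696 = 2.033.

2.033 Fe apfu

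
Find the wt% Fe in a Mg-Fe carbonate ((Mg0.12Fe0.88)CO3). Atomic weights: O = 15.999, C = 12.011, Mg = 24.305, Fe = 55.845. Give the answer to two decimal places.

43.85 wt%

Molar mass of (Mg0.12Fe0.88)CO3: 0.12·24.305 + 0.88·55.845 + 1·12.011 + 3·15.999 = 112.068 g/mol.
Mass of Fe per formula unit: 0.88 × 55.845 = 49.144 g.
Weight fraction Fe = 49.144 / 112.068 = 0.4385.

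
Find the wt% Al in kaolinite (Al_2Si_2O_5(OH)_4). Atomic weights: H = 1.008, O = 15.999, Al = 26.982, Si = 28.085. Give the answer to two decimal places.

Molar mass of Al_2Si_2O_5(OH)_4: 2·26.982 + 2·28.085 + 9·15.999 + 4·1.008 = 258.157 g/mol.
Mass of Al per formula unit: 2 × 26.982 = 53.964 g.
Weight fraction Al = 53.964 / 258.157 = 0.2090.

20.90 mass %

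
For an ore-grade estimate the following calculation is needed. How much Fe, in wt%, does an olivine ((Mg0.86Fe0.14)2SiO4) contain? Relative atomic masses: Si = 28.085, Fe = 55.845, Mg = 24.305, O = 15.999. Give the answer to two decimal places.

10.46 wt%

M((Mg0.86Fe0.14)2SiO4) = 149.522 g/mol.
Fe contributes 0.28 × 55.845 = 15.637 g per mole.
15.637/149.522 = 0.1046 → 10.46%.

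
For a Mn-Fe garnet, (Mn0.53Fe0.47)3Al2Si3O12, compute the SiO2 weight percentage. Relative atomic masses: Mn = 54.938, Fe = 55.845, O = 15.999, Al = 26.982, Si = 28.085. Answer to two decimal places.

36.32 wt%

M((Mn0.53Fe0.47)3Al2Si3O12) = 496.300 g/mol; M(SiO2) = 60.083 g/mol.
Moles SiO2 per formula unit = 3 Si ÷ 1 = 3.0000.
SiO2 fraction = (3.0000 × 60.083) / 496.300 = 180.249/496.300 = 0.3632.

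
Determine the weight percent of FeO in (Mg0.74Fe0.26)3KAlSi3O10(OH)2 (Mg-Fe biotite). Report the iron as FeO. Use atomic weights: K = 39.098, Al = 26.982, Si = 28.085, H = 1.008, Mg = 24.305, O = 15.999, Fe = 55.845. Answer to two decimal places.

Formula mass = 441.855 g/mol.
0.78 Fe → 0.7800 mol FeO per formula unit; M(FeO) = 71.844, so FeO mass = 56.038 g.
56.038/441.855 × 100 = 12.68 wt%.

12.68 wt%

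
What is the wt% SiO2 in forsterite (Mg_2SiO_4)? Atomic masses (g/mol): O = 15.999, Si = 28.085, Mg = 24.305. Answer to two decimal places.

42.71 wt%

Formula mass = 140.691 g/mol.
1 Si → 1.0000 mol SiO2 per formula unit; M(SiO2) = 60.083, so SiO2 mass = 60.083 g.
60.083/140.691 × 100 = 42.71 wt%.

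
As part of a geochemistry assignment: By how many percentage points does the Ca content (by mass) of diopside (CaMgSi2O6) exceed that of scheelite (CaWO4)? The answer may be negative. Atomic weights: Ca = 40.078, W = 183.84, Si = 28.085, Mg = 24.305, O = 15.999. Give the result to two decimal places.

Ca in CaMgSi2O6: molar mass 216.547 g/mol; 1×40.078 = 40.078 g → 18.51 wt%.
Ca in CaWO4: molar mass 287.914 g/mol; 1×40.078 = 40.078 g → 13.92 wt%.
Difference = 18.51 − 13.92 = 4.59 percentage points.

4.59 percentage points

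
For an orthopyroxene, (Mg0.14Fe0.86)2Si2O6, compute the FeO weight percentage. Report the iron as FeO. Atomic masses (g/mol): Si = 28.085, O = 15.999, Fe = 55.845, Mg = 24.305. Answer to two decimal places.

48.46 wt%

Molar mass of (Mg0.14Fe0.86)2Si2O6 = 0.28×24.305 + 1.72×55.845 + 2×28.085 + 6×15.999 = 255.023 g/mol.
Each formula unit contains 1.72 Fe, equivalent to 1.72/1 = 1.7200 mol FeO.
M(FeO) = 1×55.845 + 1×15.999 = 71.844 g/mol.
Mass of FeO per formula unit = 1.7200 × 71.844 = 123.572 g.
FeO wt% = 123.572 / 255.023 × 100 = 48.46%.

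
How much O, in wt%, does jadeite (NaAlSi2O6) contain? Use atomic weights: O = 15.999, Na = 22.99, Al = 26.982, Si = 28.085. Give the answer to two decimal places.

Molar mass of NaAlSi2O6: 1·22.99 + 1·26.982 + 2·28.085 + 6·15.999 = 202.136 g/mol.
Mass of O per formula unit: 6 × 15.999 = 95.994 g.
Weight fraction O = 95.994 / 202.136 = 0.4749.

47.49 wt%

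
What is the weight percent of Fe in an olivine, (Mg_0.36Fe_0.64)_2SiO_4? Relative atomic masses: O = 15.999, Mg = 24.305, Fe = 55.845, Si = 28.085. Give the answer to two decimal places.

39.48 wt%

M((Mg_0.36Fe_0.64)_2SiO_4) = 181.062 g/mol.
Fe contributes 1.28 × 55.845 = 71.482 g per mole.
71.482/181.062 = 0.3948 → 39.48%.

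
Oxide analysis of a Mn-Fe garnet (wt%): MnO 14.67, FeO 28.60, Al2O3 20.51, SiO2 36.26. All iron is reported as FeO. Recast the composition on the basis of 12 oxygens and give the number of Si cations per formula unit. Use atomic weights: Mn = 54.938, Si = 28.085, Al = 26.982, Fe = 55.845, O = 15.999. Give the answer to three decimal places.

MnO (M=70.937): mol = 0.20680; Mn = 0.20680, O = 0.20680.
FeO (M=71.844): mol = 0.39808; Fe = 0.39808, O = 0.39808.
Al2O3 (M=101.961): mol = 0.20116; Al = 0.40232, O = 0.60348.
SiO2 (M=60.083): mol = 0.60350; Si = 0.60350, O = 1.20700.
ΣO = 2.41536; factor = 12/ΣO = 4.96820.
Si apfu = 0.60350 × 4.96820 = 2.998.

2.998 Si apfu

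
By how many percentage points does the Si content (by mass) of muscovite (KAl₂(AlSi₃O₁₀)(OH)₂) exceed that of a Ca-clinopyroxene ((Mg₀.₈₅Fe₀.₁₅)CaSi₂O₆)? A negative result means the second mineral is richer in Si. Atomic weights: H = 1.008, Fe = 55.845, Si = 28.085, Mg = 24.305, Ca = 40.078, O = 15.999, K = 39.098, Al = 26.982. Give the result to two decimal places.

M(KAl₂(AlSi₃O₁₀)(OH)₂) = 398.303 g/mol, so wt% Si = 84.255/398.303 × 100 = 21.15%.
M((Mg₀.₈₅Fe₀.₁₅)CaSi₂O₆) = 221.278 g/mol, so wt% Si = 56.170/221.278 × 100 = 25.38%.
21.15 − 25.38 = -4.23 pp.

-4.23 percentage points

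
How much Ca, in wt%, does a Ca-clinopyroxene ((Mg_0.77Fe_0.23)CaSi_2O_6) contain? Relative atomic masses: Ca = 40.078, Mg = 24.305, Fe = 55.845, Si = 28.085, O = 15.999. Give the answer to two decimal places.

17.91 wt%

M((Mg_0.77Fe_0.23)CaSi_2O_6) = 223.801 g/mol.
Ca contributes 1 × 40.078 = 40.078 g per mole.
40.078/223.801 = 0.1791 → 17.91%.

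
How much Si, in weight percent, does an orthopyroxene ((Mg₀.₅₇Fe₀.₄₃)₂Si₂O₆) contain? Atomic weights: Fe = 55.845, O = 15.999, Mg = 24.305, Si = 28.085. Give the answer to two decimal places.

Molar mass of (Mg₀.₅₇Fe₀.₄₃)₂Si₂O₆: 1.14*24.305 + 0.86*55.845 + 2*28.085 + 6*15.999 = 227.898 g/mol.
Mass of Si per formula unit: 2 × 28.085 = 56.170 g.
Weight fraction Si = 56.170 / 227.898 = 0.2465.

24.65 weight percent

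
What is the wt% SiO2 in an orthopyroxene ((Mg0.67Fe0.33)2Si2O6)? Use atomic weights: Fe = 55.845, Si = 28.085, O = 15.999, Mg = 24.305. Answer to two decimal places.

Molar mass of (Mg0.67Fe0.33)2Si2O6 = 1.34×24.305 + 0.66×55.845 + 2×28.085 + 6×15.999 = 221.590 g/mol.
Each formula unit contains 2 Si, equivalent to 2/1 = 2.0000 mol SiO2.
M(SiO2) = 1×28.085 + 2×15.999 = 60.083 g/mol.
Mass of SiO2 per formula unit = 2.0000 × 60.083 = 120.166 g.
SiO2 wt% = 120.166 / 221.590 × 100 = 54.23%.

54.23 wt%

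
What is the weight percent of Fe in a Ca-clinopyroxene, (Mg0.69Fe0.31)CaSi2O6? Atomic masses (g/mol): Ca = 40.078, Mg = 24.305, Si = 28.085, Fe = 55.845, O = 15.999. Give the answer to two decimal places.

M((Mg0.69Fe0.31)CaSi2O6) = 226.324 g/mol.
Fe contributes 0.31 × 55.845 = 17.312 g per mole.
17.312/226.324 = 0.0765 → 7.65%.

7.65 wt%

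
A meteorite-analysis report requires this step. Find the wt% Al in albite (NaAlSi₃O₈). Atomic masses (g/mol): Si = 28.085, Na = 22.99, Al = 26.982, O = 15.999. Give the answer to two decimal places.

Molar mass of NaAlSi₃O₈: 1×22.99 + 1×26.982 + 3×28.085 + 8×15.999 = 262.219 g/mol.
Mass of Al per formula unit: 1 × 26.982 = 26.982 g.
Weight fraction Al = 26.982 / 262.219 = 0.1029.

10.29 weight percent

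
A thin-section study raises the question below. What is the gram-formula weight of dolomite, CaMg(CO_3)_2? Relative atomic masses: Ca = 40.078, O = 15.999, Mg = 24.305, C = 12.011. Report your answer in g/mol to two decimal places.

184.40 g/mol

Ca: 1 × 40.078 = 40.0780
Mg: 1 × 24.305 = 24.3050
C: 2 × 12.011 = 24.0220
O: 6 × 15.999 = 95.9940
Summing the contributions gives the formula mass.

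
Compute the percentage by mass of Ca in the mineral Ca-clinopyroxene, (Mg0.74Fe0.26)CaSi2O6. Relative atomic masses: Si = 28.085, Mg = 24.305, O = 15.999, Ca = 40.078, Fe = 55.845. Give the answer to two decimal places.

M((Mg0.74Fe0.26)CaSi2O6) = 224.747 g/mol.
Ca contributes 1 × 40.078 = 40.078 g per mole.
40.078/224.747 = 0.1783 → 17.83%.

17.83 weight percent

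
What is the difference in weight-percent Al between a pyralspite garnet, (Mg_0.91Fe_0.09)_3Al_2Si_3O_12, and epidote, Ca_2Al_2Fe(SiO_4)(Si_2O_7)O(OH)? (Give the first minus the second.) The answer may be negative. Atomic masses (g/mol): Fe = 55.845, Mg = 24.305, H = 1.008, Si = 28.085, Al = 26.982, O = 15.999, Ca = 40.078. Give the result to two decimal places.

1.94 percentage points

Al in (Mg_0.91Fe_0.09)_3Al_2Si_3O_12: molar mass 411.638 g/mol; 2×26.982 = 53.964 g → 13.11 wt%.
Al in Ca_2Al_2Fe(SiO_4)(Si_2O_7)O(OH): molar mass 483.215 g/mol; 2×26.982 = 53.964 g → 11.17 wt%.
Difference = 13.11 − 11.17 = 1.94 percentage points.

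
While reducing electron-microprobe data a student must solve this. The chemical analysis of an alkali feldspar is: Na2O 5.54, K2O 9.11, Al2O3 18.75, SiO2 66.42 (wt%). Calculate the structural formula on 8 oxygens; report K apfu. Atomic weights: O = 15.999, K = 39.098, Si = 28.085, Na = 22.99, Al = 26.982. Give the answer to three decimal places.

Na2O: 5.54/61.979 = 0.08939 mol → 0.17878 mol Na, 0.08939 mol O.
K2O: 9.11/94.195 = 0.09671 mol → 0.19342 mol K, 0.09671 mol O.
Al2O3: 18.75/101.961 = 0.18389 mol → 0.36778 mol Al, 0.55167 mol O.
SiO2: 66.42/60.083 = 1.10547 mol → 1.10547 mol Si, 2.21094 mol O.
Total oxygen = 2.94871 mol. Normalization factor = 8/2.94871 = 2.71305.
K per 8 O = 0.19342 × 2.71305 = 0.525.

0.525 K apfu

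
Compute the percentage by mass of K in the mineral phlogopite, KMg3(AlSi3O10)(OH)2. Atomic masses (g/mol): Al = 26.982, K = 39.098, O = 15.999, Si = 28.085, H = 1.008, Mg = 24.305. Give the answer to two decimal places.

M(KMg3(AlSi3O10)(OH)2) = 417.254 g/mol.
K contributes 1 × 39.098 = 39.098 g per mole.
39.098/417.254 = 0.0937 → 9.37%.

9.37 wt%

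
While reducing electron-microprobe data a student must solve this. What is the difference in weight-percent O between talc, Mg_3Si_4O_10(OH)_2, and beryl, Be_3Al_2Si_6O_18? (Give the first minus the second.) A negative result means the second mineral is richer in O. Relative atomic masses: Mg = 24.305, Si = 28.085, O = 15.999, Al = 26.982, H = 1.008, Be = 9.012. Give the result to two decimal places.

M(Mg_3Si_4O_10(OH)_2) = 379.259 g/mol, so wt% O = 191.988/379.259 × 100 = 50.62%.
M(Be_3Al_2Si_6O_18) = 537.492 g/mol, so wt% O = 287.982/537.492 × 100 = 53.58%.
50.62 − 53.58 = -2.96 pp.

-2.96 percentage points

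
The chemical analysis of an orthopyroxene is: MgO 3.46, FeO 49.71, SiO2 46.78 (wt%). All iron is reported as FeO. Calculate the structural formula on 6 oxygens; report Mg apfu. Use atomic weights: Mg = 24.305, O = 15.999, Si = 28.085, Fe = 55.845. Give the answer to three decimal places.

3.46 wt% MgO ÷ 40.304 g/mol = 0.08585 mol, giving 0.08585 Mg and 0.08585 O.
49.71 wt% FeO ÷ 71.844 g/mol = 0.69192 mol, giving 0.69192 Fe and 0.69192 O.
46.78 wt% SiO2 ÷ 60.083 g/mol = 0.77859 mol, giving 0.77859 Si and 1.55718 O.
Oxygen sums to 2.33495; scaling by 6/2.33495 = 2.56965 puts the formula on 6 O.
Mg: 0.08585 × 2.56965 = 0.221 atoms per formula unit.

0.221 Mg apfu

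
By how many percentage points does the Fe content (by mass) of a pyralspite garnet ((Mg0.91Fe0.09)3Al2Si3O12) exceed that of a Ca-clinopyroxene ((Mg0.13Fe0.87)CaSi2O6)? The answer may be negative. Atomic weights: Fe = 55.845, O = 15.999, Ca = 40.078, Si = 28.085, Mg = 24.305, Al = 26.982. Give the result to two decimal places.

First mineral: 15.078 g Fe in 411.638 g formula = 3.66 wt% Fe.
Second mineral: 48.585 g Fe in 243.987 g formula = 19.91 wt% Fe.
3.66% − 19.91% gives a difference of -16.25 percentage points.

-16.25 percentage points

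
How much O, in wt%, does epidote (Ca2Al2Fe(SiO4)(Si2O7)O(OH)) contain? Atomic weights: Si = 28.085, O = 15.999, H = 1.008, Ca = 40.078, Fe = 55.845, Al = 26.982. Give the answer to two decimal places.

Formula mass = 2×40.078 + 2×26.982 + 1×55.845 + 3×28.085 + 13×15.999 + 1×1.008 = 483.215 g/mol, of which 207.987 g is O.
So O makes up 207.987/483.215 = 0.4304 of the mass, i.e. 43.04%.

43.04 wt%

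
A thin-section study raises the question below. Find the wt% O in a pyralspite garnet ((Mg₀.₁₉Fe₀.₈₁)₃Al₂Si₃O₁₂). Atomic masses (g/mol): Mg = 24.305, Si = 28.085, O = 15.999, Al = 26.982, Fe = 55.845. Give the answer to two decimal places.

40.02 wt%

Molar mass of (Mg₀.₁₉Fe₀.₈₁)₃Al₂Si₃O₁₂: 0.57·24.305 + 2.43·55.845 + 2·26.982 + 3·28.085 + 12·15.999 = 479.764 g/mol.
Mass of O per formula unit: 12 × 15.999 = 191.988 g.
Weight fraction O = 191.988 / 479.764 = 0.4002.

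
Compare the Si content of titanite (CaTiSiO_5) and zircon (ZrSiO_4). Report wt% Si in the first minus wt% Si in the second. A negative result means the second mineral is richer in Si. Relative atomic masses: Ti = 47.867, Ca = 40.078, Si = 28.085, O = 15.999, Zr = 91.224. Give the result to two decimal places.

-0.99 percentage points

M(CaTiSiO_5) = 196.025 g/mol, so wt% Si = 28.085/196.025 × 100 = 14.33%.
M(ZrSiO_4) = 183.305 g/mol, so wt% Si = 28.085/183.305 × 100 = 15.32%.
14.33 − 15.32 = -0.99 pp.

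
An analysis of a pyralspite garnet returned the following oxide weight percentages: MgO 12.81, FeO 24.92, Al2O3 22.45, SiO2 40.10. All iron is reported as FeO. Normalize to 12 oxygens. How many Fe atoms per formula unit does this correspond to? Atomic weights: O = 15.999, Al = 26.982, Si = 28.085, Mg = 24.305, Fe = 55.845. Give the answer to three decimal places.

1.565 Fe apfu

MgO (M=40.304): mol = 0.31783; Mg = 0.31783, O = 0.31783.
FeO (M=71.844): mol = 0.34686; Fe = 0.34686, O = 0.34686.
Al2O3 (M=101.961): mol = 0.22018; Al = 0.44036, O = 0.66054.
SiO2 (M=60.083): mol = 0.66741; Si = 0.66741, O = 1.33482.
ΣO = 2.66005; factor = 12/ΣO = 4.51119.
Fe apfu = 0.34686 × 4.51119 = 1.565.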